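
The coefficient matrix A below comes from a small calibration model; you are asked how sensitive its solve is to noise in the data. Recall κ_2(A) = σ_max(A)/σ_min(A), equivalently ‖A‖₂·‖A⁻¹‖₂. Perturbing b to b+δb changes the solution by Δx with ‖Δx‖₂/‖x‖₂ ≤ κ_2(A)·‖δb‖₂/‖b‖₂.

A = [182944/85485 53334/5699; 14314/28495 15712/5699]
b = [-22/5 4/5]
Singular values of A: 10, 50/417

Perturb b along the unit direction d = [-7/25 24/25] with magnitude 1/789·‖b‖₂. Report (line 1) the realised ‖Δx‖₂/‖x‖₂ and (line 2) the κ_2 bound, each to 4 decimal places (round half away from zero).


largest singular value 10, smallest 50/417
κ = σ_max/σ_min = 10/(50/417) = 83.4000
worst-case relative error ≤ 83.4000 × 1/789 = 0.1057
solve Ax = b  →  x = [-16.3610 3.2712]
‖b‖ = 4.4721, ‖x‖ = 16.6848
Δx = A⁻¹·δb where δb = 1/789·4.4721·d; ‖Δx‖ = 0.0473
relative error = 0.0028
so the bound overstates the realised error by a factor of ≈ 37.3083 (computed from the unrounded values)

0.0028
0.1057


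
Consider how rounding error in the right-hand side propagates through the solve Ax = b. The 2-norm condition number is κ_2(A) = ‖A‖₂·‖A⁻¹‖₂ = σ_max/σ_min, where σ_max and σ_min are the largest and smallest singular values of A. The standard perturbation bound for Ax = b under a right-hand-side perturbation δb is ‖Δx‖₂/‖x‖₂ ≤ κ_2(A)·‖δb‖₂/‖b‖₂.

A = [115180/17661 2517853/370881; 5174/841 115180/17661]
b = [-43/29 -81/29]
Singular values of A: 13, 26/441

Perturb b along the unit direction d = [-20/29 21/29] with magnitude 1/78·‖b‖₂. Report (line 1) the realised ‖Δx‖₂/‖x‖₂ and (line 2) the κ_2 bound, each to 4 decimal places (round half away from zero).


σ_max = 13, σ_min = 26/441
κ_2(A) = 13 / (26/441) = 220.5000
perturbation bound = 220.5000·1/78 = 2.8269
solve Ax = b  →  x = [12.1233 -11.8647]
2-norm of b is 3.1623; of x, 16.9631
δb = ε·‖b‖·d = [-0.0280 0.0294]; solving A·Δx = δb gives ‖Δx‖ = 0.6877
dividing the unrounded norms, ‖Δx‖/‖x‖ = 0.0405
so the bound overstates the realised error by a factor of ≈ 69.7347 (computed from the unrounded values)

0.0405
2.8269


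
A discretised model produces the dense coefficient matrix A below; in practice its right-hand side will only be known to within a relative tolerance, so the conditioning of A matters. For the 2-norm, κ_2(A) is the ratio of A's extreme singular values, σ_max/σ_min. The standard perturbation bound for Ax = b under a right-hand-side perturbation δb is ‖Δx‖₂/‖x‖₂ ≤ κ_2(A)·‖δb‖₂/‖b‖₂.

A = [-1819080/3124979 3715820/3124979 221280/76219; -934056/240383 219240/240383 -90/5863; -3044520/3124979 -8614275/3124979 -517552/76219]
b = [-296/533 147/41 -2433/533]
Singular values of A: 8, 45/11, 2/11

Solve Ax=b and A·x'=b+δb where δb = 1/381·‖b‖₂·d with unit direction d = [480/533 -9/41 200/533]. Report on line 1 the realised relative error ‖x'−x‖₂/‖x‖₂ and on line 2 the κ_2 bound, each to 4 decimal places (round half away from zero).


0.0051
0.1155

from the listed singular values, σ₁ = 8, σ_n = 2/11
κ = σ_max/σ_min = 8/(2/11) = 44.0000
perturbation bound = 44.0000·1/381 = 0.1155
solve Ax = b  →  x = [2.6701 15.2079 -5.8846]
‖b‖ = 5.8310, ‖x‖ = 16.5239
δb = ε·‖b‖·d = [0.0138 -0.0034 0.0057]; solving A·Δx = δb gives ‖Δx‖ = 0.0842
dividing the unrounded norms, ‖Δx‖/‖x‖ = 0.0051
realised/bound (from unrounded values) ≈ 0.0441


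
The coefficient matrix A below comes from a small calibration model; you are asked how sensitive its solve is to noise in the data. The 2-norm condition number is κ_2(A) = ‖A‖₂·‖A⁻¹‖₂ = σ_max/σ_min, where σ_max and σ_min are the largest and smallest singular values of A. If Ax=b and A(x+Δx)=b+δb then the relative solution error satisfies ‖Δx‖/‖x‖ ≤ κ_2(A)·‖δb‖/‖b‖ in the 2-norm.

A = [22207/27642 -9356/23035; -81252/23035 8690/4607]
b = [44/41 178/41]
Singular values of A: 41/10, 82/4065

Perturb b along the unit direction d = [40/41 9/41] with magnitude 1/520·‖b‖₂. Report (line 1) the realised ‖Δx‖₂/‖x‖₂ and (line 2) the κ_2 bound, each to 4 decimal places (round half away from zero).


0.0043
0.3909

σ_max = 41/10, σ_min = 82/4065
κ = σ_max/σ_min = (41/10)/(82/4065) = 203.2500
perturbation bound = 203.2500·1/520 = 0.3909
solve Ax = b  →  x = [45.7963 87.9412]
‖b‖ = 4.4721, ‖x‖ = 99.1511
Δx = A⁻¹·δb where δb = 1/520·4.4721·d; ‖Δx‖ = 0.4263
relative error = 0.0043
so the bound overstates the realised error by a factor of ≈ 90.9006 (computed from the unrounded values)


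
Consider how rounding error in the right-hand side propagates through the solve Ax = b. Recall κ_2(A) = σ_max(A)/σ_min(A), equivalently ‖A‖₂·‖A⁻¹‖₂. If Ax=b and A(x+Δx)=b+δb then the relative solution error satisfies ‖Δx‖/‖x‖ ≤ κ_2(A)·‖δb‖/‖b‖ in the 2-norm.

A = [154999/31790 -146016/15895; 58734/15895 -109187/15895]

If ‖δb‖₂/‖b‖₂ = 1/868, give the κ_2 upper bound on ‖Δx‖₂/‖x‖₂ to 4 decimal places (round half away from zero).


form AᵀA = [1512936841/40424164 -709166250/10106041; -709166250/10106041 1329698929/10106041] with trace 23639213/139876 and determinant 28561/139876
eigenvalues of AᵀA: λ = (tr ± √(tr²−4·det))/2 = 169, 169/139876
κ = σ_max/σ_min = 13/(13/374) = 374.0000
bound on ‖Δx‖/‖x‖: κ·ε = 374.0000·1/868 = 0.4309

0.4309


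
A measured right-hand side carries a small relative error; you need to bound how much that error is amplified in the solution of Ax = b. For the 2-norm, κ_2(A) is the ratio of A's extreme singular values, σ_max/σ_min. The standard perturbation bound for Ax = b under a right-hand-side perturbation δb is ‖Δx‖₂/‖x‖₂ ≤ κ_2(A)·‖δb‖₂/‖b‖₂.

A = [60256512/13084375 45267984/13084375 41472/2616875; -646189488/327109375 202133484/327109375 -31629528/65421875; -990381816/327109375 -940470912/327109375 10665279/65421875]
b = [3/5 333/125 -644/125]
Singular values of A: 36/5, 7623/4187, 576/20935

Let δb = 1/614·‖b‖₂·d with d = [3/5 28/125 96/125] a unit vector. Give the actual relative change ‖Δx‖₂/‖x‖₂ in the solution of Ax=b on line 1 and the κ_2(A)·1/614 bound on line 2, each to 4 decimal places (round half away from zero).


largest singular value 36/5, smallest 576/20935
κ = σ_max/σ_min = (36/5)/(576/20935) = 261.6875
worst-case relative error ≤ 261.6875 × 1/614 = 0.4262
solve Ax = b  →  x = [17.3860 -22.4868 -105.2902]
‖b‖₂ = 5.8310 and ‖x‖₂ = 109.0594
with δb = [0.0057 0.0021 0.0073], A·Δx = δb → ‖Δx‖ = 0.3452
relative error = 0.0032
tightness: 0.0032 against a bound of 0.4262 (unrounded ratio ≈ 0.0074)

0.0032
0.4262


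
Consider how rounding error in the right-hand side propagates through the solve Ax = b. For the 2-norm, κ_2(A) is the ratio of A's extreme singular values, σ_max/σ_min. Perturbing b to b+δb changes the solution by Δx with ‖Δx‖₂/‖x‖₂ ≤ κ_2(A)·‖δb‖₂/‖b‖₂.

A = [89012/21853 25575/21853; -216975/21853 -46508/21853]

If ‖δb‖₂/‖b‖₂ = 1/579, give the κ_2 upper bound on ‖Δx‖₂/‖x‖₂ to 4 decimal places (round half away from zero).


0.0708

AᵀA = [325451401/2825761 73180800/2825761; 73180800/2825761 16669081/2825761]; tr = 203522/1681, det = 14641/1681
λ_max, λ_min = (203522/1681 ± √41322758400/2825761)/2 = 121, 121/1681
σ_max=√121=11, σ_min=√(121/1681)=(11/41) → κ = 41.0000
perturbation bound = 41.0000·1/579 = 0.0708


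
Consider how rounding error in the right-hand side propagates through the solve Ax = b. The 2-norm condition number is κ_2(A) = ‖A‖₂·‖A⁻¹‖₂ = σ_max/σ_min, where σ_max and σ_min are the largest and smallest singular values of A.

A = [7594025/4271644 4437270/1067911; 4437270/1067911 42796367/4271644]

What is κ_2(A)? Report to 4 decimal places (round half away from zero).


M = AᵀA = [169639989325/8305390288 25443306180/519086893; 25443306180/519086893 977040905437/8305390288]. tr(M)=44103111337/319438088, det(M)=3049800625/10222018816
eigenvalues of AᵀA: λ = (tr ± √(tr²−4·det))/2 = 2209/16, 1380625/638876176
σ_max=√(2209/16)=(47/4), σ_min=√(1380625/638876176)=(1175/25276) → κ = 252.7600

252.7600


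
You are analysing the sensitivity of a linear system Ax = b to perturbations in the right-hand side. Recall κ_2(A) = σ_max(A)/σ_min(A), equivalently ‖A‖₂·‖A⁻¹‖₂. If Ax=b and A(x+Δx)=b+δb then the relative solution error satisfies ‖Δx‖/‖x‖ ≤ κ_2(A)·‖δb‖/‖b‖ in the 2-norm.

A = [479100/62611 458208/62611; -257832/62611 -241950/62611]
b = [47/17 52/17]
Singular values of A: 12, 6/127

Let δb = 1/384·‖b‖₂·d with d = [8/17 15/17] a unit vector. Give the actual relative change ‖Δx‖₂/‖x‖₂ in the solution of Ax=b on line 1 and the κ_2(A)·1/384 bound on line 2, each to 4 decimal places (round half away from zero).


largest singular value 12, smallest 6/127
condition number: 12 ÷ (6/127) = 254.0000
bound on ‖Δx‖/‖x‖: κ·ε = 254.0000·1/384 = 0.6615
solve Ax = b  →  x = [-58.3305 61.3678]
‖b‖ = 4.1231, ‖x‖ = 84.6667
δb = ε·‖b‖·d = [0.0051 0.0095]; solving A·Δx = δb gives ‖Δx‖ = 0.2273
relative error = 0.0027
realised/bound (from unrounded values) ≈ 0.0041

0.0027
0.6615


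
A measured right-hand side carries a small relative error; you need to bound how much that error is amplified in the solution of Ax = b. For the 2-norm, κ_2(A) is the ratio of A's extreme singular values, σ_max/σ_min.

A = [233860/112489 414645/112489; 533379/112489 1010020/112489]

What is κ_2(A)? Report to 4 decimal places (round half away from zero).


101.8000

M = AᵀA = [2007003889/74874409 3761493120/74874409; 3761493120/74874409 7053673825/74874409]. tr(M)=31351826/259081, det(M)=366025/259081
char-poly roots: 121 and 3025/259081
κ_2(A) = √(λ_max/λ_min) = √(121 / (3025/259081)) = 101.8000


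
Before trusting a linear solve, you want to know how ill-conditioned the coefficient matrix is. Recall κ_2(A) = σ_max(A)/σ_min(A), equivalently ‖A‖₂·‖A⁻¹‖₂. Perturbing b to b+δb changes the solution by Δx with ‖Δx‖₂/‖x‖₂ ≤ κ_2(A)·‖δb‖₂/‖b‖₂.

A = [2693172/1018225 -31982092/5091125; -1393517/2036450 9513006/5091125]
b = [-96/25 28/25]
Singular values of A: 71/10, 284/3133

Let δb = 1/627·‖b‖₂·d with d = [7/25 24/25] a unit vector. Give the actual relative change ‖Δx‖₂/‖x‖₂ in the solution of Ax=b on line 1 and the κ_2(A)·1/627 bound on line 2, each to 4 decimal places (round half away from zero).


0.1249
0.1249

σ_max = 71/10, σ_min = 284/3133
κ_2(A) = (71/10) / (284/3133) = 78.3250
worst-case relative error ≤ 78.3250 × 1/627 = 0.1249
solve Ax = b  →  x = [-0.2167 0.5200]
‖b‖ = 4.0000, ‖x‖ = 0.5634
re-solving with b+δb shifts x by Δx of norm 0.0704
relative error = 0.1249
realised/bound = 1 exactly: the bound is attained for this b and d


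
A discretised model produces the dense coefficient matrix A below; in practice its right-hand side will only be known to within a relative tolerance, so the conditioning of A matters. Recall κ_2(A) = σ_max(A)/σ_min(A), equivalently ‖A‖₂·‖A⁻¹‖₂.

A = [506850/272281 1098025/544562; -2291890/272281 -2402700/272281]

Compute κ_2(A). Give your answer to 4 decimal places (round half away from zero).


286.2500

form AᵀA = [3277606600/44102881 3441398625/44102881; 3441398625/44102881 14454210625/176411524] with trace 32776025/209764 and determinant 15625/52441
char-poly roots: 625/4 and 100/52441
σ_max=√(625/4)=(25/2), σ_min=√(100/52441)=(10/229) → κ = 286.2500


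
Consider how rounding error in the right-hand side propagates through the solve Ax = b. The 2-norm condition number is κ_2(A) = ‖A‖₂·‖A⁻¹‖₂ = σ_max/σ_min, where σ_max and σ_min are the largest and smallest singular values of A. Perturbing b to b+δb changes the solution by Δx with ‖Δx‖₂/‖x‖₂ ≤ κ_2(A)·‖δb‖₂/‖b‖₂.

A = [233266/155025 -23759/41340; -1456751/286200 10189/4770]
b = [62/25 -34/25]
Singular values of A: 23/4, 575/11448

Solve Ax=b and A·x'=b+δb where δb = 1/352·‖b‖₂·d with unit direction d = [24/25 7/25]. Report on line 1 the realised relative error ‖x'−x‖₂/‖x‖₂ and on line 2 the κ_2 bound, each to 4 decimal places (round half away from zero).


0.0040
0.3252

σ_max = 23/4, σ_min = 575/11448
κ_2(A) = (23/4) / (575/11448) = 114.4800
perturbation bound = 114.4800·1/352 = 0.3252
solve Ax = b  →  x = [15.6361 36.6223]
2-norm of b is 2.8284; of x, 39.8206
δb = ε·‖b‖·d = [0.0077 0.0022]; solving A·Δx = δb gives ‖Δx‖ = 0.1600
realised ‖Δx‖/‖x‖ = 0.0040
tightness: 0.0040 against a bound of 0.3252 (unrounded ratio ≈ 0.0124)


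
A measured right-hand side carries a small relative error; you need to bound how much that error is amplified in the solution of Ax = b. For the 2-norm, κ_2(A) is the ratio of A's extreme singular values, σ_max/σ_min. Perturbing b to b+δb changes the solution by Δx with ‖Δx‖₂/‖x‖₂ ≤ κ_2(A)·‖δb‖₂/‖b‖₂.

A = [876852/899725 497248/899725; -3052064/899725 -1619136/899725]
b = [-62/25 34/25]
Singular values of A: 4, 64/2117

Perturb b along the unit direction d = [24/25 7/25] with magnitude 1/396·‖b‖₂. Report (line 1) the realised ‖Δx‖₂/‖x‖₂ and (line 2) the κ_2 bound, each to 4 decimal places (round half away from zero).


largest singular value 4, smallest 64/2117
κ_2(A) = 4 / (64/2117) = 132.3125
perturbation bound = 132.3125·1/396 = 0.3341
solve Ax = b  →  x = [30.6912 -58.6085]
‖b‖₂ = 2.8284 and ‖x‖₂ = 66.1581
re-solving with b+δb shifts x by Δx of norm 0.2363
realised ‖Δx‖/‖x‖ = 0.0036
so the bound overstates the realised error by a factor of ≈ 93.5617 (computed from the unrounded values)

0.0036
0.3341


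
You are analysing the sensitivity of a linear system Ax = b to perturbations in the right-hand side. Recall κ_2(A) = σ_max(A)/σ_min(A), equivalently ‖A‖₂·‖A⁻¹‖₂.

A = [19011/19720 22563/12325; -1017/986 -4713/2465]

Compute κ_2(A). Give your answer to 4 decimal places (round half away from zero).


AᵀA = [921681/462400 1079973/289000; 1079973/289000 1265634/180625]; tr = 360009/40000, det = 81/40000
λ_max, λ_min = (360009/40000 ± √129593520081/1600000000)/2 = 9, 9/40000
κ = σ_max/σ_min = 3/(3/200) = 200.0000

200.0000


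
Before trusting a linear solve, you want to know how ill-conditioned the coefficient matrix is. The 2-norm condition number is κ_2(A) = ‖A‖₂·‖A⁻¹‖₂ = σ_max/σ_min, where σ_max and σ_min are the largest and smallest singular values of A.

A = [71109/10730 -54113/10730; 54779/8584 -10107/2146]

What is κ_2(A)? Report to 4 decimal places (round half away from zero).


AᵀA = [185401081/2190400 -34759773/547600; -34759773/547600 3259217/68450]; tr = 11587841/87616, det = 330625/350464
λ_max, λ_min = (11587841/87616 ± √134249091001281/7676563456)/2 = 529/4, 625/87616
κ_2(A) = √(λ_max/λ_min) = √((529/4) / (625/87616)) = 136.1600

136.1600


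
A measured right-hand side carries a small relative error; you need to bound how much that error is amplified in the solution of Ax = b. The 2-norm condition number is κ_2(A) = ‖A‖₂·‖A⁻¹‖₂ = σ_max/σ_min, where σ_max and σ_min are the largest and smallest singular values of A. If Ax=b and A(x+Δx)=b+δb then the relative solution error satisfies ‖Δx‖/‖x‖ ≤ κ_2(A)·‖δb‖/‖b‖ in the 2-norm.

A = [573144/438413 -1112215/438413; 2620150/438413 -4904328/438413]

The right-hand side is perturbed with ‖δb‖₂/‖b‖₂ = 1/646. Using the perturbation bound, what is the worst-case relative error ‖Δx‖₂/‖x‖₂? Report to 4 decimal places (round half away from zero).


0.4868

M = AᵀA = [4279405156/114340249 -8023518360/114340249; -8023518360/114340249 15044292289/114340249]. tr(M)=66864005/395641, det(M)=114244/395641
solving λ² − 66864005/395641·λ + 114244/395641 = 0 gives λ = 169, 676/395641
so κ_2 = √(169 / (676/395641)) = 314.5000
worst-case relative error ≤ 314.5000 × 1/646 = 0.4868


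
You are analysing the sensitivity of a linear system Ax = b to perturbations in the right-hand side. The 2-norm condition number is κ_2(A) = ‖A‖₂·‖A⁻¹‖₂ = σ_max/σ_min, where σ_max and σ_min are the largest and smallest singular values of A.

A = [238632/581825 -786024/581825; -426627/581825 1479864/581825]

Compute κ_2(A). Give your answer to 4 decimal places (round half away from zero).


form AᵀA = [826836777/1171350625 -2833634664/1171350625; -2833634664/1171350625 9715678848/1171350625] with trace 16868025/1874161 and determinant 5184/1874161
eigenvalues of AᵀA: λ = (tr ± √(tr²−4·det))/2 = 9, 576/1874161
so κ_2 = √(9 / (576/1874161)) = 171.1250

171.1250


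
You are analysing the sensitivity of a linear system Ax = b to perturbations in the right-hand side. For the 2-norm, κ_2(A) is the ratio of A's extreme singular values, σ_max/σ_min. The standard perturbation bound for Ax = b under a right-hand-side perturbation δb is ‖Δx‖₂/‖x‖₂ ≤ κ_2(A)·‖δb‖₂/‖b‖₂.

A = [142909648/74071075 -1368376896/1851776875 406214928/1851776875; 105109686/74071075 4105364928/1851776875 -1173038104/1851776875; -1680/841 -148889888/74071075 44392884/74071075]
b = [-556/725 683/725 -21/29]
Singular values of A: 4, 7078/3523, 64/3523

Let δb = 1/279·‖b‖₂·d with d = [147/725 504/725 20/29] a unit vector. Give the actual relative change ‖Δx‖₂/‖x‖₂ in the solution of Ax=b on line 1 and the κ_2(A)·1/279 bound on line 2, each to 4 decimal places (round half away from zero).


largest singular value 4, smallest 64/3523
κ_2(A) = 4 / (64/3523) = 220.1875
κ_2(A)·‖δb‖/‖b‖ = 0.7892
solve Ax = b  →  x = [-0.1880 0.5033 -0.1468]
‖b‖ = 1.4142, ‖x‖ = 0.5570
Δx = A⁻¹·δb where δb = 1/279·1.4142·d; ‖Δx‖ = 0.2790
realised ‖Δx‖/‖x‖ = 0.5009
realised/bound (from unrounded values) ≈ 0.6348

0.5009
0.7892


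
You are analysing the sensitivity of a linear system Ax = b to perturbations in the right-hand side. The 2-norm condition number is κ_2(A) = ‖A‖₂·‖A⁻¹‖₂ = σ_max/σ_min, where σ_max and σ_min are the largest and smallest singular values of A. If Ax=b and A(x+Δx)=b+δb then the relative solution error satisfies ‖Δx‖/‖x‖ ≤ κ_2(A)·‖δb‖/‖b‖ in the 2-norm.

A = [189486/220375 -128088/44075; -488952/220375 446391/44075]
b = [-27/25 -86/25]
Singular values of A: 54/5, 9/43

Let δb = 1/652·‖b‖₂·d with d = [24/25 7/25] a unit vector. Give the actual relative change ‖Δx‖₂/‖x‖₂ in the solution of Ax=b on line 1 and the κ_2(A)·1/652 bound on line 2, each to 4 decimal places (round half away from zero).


from the listed singular values, σ₁ = 54/5, σ_n = 9/43
κ_2(A) = (54/5) / (9/43) = 51.6000
worst-case relative error ≤ 51.6000 × 1/652 = 0.0791
solve Ax = b  →  x = [-9.2615 -2.3686]
2-norm of b is 3.6056; of x, 9.5596
δb = ε·‖b‖·d = [0.0053 0.0015]; solving A·Δx = δb gives ‖Δx‖ = 0.0264
realised ‖Δx‖/‖x‖ = 0.0028
tightness: 0.0028 against a bound of 0.0791 (unrounded ratio ≈ 0.0349)

0.0028
0.0791


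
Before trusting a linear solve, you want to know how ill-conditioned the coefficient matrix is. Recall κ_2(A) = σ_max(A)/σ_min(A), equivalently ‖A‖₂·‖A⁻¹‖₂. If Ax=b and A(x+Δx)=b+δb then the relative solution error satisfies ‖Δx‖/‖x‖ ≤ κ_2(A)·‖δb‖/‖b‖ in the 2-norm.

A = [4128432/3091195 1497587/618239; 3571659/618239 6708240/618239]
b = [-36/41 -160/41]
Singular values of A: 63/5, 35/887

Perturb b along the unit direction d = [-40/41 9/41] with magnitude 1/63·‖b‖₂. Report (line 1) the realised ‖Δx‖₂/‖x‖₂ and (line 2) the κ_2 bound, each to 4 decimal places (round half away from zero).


5.0686
5.0686

σ_max = 63/5, σ_min = 35/887
condition number: (63/5) ÷ (35/887) = 319.3200
worst-case relative error ≤ 319.3200 × 1/63 = 5.0686
solve Ax = b  →  x = [-0.1494 -0.2801]
2-norm of b is 4.0000; of x, 0.3175
δb = ε·‖b‖·d = [-0.0619 0.0139]; solving A·Δx = δb gives ‖Δx‖ = 1.6091
relative error = 5.0686
so the bound is sharp here: realised error equals the bound


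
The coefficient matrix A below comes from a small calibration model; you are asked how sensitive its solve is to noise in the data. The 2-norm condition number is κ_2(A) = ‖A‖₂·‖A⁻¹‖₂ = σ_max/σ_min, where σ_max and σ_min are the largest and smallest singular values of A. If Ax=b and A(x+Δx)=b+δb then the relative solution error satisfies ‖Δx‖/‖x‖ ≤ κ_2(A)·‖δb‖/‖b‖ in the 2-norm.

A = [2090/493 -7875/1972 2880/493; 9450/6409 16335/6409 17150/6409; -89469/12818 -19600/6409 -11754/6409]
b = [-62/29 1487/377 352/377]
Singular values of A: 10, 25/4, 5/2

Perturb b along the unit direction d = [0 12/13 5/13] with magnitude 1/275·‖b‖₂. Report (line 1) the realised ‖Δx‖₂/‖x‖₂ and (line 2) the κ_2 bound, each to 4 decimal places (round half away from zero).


σ_max = 10, σ_min = 5/2
condition number: 10 ÷ (5/2) = 4.0000
perturbation bound = 4.0000·1/275 = 0.0145
solve Ax = b  →  x = [-0.8367 1.0353 0.9489]
‖b‖₂ = 4.5826 and ‖x‖₂ = 1.6347
Δx = A⁻¹·δb where δb = 1/275·4.5826·d; ‖Δx‖ = 0.0067
realised ‖Δx‖/‖x‖ = 0.0041
so the bound overstates the realised error by a factor of ≈ 3.5673 (computed from the unrounded values)

0.0041
0.0145


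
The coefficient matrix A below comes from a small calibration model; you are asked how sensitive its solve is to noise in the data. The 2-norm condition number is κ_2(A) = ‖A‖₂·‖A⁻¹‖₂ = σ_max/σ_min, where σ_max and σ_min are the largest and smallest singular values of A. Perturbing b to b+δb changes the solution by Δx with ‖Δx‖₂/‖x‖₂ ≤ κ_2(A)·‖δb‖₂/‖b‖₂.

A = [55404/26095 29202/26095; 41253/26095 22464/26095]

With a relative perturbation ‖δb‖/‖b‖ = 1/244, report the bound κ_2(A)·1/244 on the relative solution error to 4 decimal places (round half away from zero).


0.6291

form AᵀA = [190856529/27237961 101784600/27237961; 101784600/27237961 54295524/27237961] with trace 848277/94249 and determinant 324/94249
λ_max, λ_min = (848277/94249 ± √719451722025/8882874001)/2 = 9, 36/94249
κ_2(A) = √(λ_max/λ_min) = √(9 / (36/94249)) = 153.5000
κ_2(A)·‖δb‖/‖b‖ = 0.6291


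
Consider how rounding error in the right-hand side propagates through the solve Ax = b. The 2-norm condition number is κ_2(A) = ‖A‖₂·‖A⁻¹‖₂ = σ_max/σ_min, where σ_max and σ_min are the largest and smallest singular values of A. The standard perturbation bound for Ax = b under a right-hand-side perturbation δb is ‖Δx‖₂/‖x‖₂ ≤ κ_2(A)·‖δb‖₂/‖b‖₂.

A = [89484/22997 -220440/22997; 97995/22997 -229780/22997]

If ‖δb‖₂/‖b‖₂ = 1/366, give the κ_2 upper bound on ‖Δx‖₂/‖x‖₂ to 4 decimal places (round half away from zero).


0.3125

form AᵀA = [1610757/48373 -3863820/48373; -3863820/48373 9274000/48373] with trace 837289/3721 and determinant 14400/3721
eigenvalues of AᵀA: λ = (tr ± √(tr²−4·det))/2 = 225, 64/3721
κ = σ_max/σ_min = 15/(8/61) = 114.3750
κ_2(A)·‖δb‖/‖b‖ = 0.3125


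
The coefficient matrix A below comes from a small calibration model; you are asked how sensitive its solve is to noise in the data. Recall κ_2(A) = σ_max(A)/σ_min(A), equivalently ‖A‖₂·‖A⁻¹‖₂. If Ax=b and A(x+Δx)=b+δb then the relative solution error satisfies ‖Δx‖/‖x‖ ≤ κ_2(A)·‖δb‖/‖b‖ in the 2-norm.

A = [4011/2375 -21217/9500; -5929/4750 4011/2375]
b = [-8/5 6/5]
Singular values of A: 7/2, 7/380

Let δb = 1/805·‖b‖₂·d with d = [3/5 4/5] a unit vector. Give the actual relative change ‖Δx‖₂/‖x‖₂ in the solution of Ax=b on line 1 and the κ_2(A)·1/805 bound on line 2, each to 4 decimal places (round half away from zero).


largest singular value 7/2, smallest 7/380
condition number: (7/2) ÷ (7/380) = 190.0000
worst-case relative error ≤ 190.0000 × 1/805 = 0.2360
solve Ax = b  →  x = [-0.3429 0.4571]
2-norm of b is 2.0000; of x, 0.5714
with δb = [0.0015 0.0020], A·Δx = δb → ‖Δx‖ = 0.1349
relative error = 0.2360
tightness: 0.2360 against a bound of 0.2360; the bound is attained (ratio 1)

0.2360
0.2360


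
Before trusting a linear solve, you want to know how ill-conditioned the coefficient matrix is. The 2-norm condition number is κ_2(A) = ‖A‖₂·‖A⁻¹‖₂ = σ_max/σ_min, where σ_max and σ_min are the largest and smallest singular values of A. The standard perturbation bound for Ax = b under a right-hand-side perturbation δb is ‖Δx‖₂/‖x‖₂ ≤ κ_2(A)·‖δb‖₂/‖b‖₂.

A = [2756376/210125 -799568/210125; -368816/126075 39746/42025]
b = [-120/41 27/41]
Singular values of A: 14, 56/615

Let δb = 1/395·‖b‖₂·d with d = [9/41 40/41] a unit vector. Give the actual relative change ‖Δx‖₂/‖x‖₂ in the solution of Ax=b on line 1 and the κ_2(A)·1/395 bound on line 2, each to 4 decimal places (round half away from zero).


from the listed singular values, σ₁ = 14, σ_n = 56/615
κ = σ_max/σ_min = 14/(56/615) = 153.7500
κ_2(A)·‖δb‖/‖b‖ = 0.3892
solve Ax = b  →  x = [-0.2057 0.0600]
‖b‖ = 3.0000, ‖x‖ = 0.2143
with δb = [0.0017 0.0074], A·Δx = δb → ‖Δx‖ = 0.0834
relative error = 0.3892
so the bound is sharp here: realised error equals the bound

0.3892
0.3892


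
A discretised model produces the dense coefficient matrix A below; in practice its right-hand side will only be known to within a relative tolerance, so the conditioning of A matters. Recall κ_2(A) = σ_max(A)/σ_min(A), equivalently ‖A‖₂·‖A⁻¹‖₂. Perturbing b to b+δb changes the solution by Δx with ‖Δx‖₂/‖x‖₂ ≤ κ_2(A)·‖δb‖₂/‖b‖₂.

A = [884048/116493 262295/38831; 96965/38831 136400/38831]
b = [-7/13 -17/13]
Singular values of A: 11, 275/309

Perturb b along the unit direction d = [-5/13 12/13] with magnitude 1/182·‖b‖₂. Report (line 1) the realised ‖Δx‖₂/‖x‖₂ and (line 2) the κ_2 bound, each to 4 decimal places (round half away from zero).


0.0077
0.0679

from the listed singular values, σ₁ = 11, σ_n = 275/309
κ = σ_max/σ_min = 11/(275/309) = 12.3600
perturbation bound = 12.3600·1/182 = 0.0679
solve Ax = b  →  x = [0.7091 -0.8764]
2-norm of b is 1.4142; of x, 1.1273
re-solving with b+δb shifts x by Δx of norm 0.0087
dividing the unrounded norms, ‖Δx‖/‖x‖ = 0.0077
tightness: 0.0077 against a bound of 0.0679 (unrounded ratio ≈ 0.1140)


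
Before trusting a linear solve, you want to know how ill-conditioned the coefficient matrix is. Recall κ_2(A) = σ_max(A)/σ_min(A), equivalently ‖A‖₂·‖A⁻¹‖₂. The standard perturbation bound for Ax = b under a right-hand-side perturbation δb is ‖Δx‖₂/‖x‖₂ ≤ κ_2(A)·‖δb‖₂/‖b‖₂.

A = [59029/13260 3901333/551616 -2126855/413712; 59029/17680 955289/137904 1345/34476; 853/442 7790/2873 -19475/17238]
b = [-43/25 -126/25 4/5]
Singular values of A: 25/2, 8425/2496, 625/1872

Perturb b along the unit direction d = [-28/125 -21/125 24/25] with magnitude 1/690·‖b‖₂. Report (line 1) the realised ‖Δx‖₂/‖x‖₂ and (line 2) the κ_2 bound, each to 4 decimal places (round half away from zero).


0.0039
0.0543

from the listed singular values, σ₁ = 25/2, σ_n = 625/1872
κ = σ_max/σ_min = (25/2)/(625/1872) = 37.4400
worst-case relative error ≤ 37.4400 × 1/690 = 0.0543
solve Ax = b  →  x = [5.1351 -3.2046 0.3724]
‖b‖₂ = 5.3852 and ‖x‖₂ = 6.0644
with δb = [-0.0017 -0.0013 0.0075], A·Δx = δb → ‖Δx‖ = 0.0234
dividing the unrounded norms, ‖Δx‖/‖x‖ = 0.0039
so the bound overstates the realised error by a factor of ≈ 14.0767 (computed from the unrounded values)


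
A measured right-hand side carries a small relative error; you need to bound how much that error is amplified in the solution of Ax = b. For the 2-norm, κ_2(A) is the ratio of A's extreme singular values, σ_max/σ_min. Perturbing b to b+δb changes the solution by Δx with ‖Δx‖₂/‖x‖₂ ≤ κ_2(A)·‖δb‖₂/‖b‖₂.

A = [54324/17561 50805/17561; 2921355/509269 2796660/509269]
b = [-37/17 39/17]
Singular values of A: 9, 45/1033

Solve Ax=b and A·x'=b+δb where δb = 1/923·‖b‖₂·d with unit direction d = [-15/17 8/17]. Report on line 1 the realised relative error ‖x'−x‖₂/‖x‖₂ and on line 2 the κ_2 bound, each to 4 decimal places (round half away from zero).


from the listed singular values, σ₁ = 9, σ_n = 45/1033
condition number: 9 ÷ (45/1033) = 206.6000
κ_2(A)·‖δb‖/‖b‖ = 0.2238
solve Ax = b  →  x = [-47.4138 49.9456]
2-norm of b is 3.1623; of x, 68.8668
Δx = A⁻¹·δb where δb = 1/923·3.1623·d; ‖Δx‖ = 0.0786
realised ‖Δx‖/‖x‖ = 0.0011
realised/bound (from unrounded values) ≈ 0.0051

0.0011
0.2238


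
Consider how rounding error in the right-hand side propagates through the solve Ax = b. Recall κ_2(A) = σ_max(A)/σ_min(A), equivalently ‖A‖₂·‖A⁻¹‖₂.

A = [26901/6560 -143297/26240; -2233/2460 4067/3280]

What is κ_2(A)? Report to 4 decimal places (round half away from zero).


M = AᵀA = [812861/46080 -1445059/61440; -1445059/61440 2569021/81920]. tr(M)=7225393/147456, det(M)=2401/147456
λ_max, λ_min = (7225393/147456 ± √52204887837025/21743271936)/2 = 49, 49/147456
κ_2(A) = √(λ_max/λ_min) = √(49 / (49/147456)) = 384.0000

384.0000


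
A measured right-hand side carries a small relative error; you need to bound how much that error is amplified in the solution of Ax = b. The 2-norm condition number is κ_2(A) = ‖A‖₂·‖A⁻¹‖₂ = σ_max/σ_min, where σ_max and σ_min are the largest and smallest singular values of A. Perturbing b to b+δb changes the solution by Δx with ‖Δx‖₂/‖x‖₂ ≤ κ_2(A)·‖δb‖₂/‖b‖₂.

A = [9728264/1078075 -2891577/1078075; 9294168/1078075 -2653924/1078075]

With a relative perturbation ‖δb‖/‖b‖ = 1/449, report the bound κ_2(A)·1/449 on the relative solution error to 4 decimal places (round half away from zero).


0.4140

form AᵀA = [43048913024/276396125 -12555538632/276396125; -12555538632/276396125 3663384101/276396125] with trace 373698377/2211169 and determinant 1827904/2211169
solving λ² − 373698377/2211169·λ + 1827904/2211169 = 0 gives λ = 169, 10816/2211169
κ = σ_max/σ_min = 13/(104/1487) = 185.8750
κ_2(A)·‖δb‖/‖b‖ = 0.4140


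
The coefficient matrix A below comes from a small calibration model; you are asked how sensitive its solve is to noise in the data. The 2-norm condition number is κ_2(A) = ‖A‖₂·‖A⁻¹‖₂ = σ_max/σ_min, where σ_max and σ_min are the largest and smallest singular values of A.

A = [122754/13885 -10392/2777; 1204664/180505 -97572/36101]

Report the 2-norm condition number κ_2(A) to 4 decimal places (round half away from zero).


133.2960

AᵀA = [159911975044/1303282201 -66625588560/1303282201; -66625588560/1303282201 27771224400/1303282201]; tr = 1110551476/7711729, det = 9000000/7711729
λ_max, λ_min = (1110551476/7711729 ± √1233046958601778576/59470764169441)/2 = 144, 62500/7711729
κ = σ_max/σ_min = 12/(250/2777) = 133.2960


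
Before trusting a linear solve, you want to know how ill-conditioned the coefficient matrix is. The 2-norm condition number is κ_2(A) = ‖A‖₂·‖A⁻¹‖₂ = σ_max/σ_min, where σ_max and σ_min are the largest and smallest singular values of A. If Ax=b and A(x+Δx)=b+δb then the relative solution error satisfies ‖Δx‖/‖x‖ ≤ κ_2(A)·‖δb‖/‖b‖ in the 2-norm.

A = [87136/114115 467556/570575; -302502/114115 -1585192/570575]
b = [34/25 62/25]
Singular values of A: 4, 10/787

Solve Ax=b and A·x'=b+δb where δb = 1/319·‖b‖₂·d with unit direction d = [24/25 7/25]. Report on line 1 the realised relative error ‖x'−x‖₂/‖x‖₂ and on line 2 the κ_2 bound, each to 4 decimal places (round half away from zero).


largest singular value 4, smallest 10/787
condition number: 4 ÷ (10/787) = 314.8000
κ_2(A)·‖δb‖/‖b‖ = 0.9868
solve Ax = b  →  x = [-114.3241 108.1897]
‖b‖ = 2.8284, ‖x‖ = 157.4008
with δb = [0.0085 0.0025], A·Δx = δb → ‖Δx‖ = 0.6978
realised ‖Δx‖/‖x‖ = 0.0044
tightness: 0.0044 against a bound of 0.9868 (unrounded ratio ≈ 0.0045)

0.0044
0.9868


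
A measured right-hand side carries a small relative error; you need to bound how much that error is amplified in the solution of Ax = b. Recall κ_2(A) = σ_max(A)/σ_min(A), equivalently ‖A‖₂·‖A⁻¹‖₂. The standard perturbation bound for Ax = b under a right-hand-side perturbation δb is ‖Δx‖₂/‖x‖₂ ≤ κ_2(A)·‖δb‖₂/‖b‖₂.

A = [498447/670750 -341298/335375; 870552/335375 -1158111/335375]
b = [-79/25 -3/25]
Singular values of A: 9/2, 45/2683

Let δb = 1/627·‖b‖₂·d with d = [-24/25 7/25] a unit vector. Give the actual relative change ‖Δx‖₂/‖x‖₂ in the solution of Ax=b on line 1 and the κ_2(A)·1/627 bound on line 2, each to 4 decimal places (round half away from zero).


largest singular value 9/2, smallest 45/2683
κ_2(A) = (9/2) / (45/2683) = 268.3000
κ_2(A)·‖δb‖/‖b‖ = 0.4279
solve Ax = b  →  x = [142.9600 107.4978]
‖b‖₂ = 3.1623 and ‖x‖₂ = 178.8668
Δx = A⁻¹·δb where δb = 1/627·3.1623·d; ‖Δx‖ = 0.3007
relative error = 0.0017
tightness: 0.0017 against a bound of 0.4279 (unrounded ratio ≈ 0.0039)

0.0017
0.4279


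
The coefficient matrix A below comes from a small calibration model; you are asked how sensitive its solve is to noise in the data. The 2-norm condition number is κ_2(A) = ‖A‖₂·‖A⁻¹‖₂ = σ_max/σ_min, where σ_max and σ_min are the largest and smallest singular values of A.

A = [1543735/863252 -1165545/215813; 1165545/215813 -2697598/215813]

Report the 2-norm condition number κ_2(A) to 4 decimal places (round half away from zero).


31.9250

AᵀA = [142716213625/4409491216 -85064970735/1102372804; -85064970735/1102372804 51097811341/275593201]; tr = 5682137249/26091664, det = 302934025/6522916
solving λ² − 5682137249/26091664·λ + 302934025/6522916 = 0 gives λ = 3481/16, 348100/1630729
σ_max=√(3481/16)=(59/4), σ_min=√(348100/1630729)=(590/1277) → κ = 31.9250


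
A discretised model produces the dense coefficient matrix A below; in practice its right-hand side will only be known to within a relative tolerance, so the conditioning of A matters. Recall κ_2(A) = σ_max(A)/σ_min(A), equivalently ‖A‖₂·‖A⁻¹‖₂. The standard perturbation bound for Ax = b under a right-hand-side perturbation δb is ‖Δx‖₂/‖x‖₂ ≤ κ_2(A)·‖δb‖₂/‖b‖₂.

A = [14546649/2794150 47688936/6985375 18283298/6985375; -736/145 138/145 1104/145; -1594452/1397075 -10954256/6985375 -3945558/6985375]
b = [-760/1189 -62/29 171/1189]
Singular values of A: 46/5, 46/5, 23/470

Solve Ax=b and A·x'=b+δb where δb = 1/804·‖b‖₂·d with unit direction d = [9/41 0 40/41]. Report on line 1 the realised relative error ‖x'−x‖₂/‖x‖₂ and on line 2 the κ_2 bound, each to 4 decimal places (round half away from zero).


σ_max = 46/5, σ_min = 23/470
κ = σ_max/σ_min = (46/5)/(23/470) = 188.0000
perturbation bound = 188.0000·1/804 = 0.2338
solve Ax = b  →  x = [0.0870 -0.0783 -0.2130]
‖b‖₂ = 2.2361 and ‖x‖₂ = 0.2431
re-solving with b+δb shifts x by Δx of norm 0.0568
dividing the unrounded norms, ‖Δx‖/‖x‖ = 0.2338
tightness: 0.2338 against a bound of 0.2338; the bound is attained (ratio 1)

0.2338
0.2338


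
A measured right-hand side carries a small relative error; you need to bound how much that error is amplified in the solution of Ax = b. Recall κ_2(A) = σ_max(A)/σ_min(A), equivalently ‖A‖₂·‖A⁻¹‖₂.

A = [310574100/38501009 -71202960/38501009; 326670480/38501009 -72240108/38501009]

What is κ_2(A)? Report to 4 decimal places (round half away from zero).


259.0480

M = AᵀA = [241581300944400/1762577519641 -54354941706240/1762577519641; -54354941706240/1762577519641 12233644133904/1762577519641]. tr(M)=150990449184/1048529161, det(M)=324000000/1048529161
eigenvalues of AᵀA: λ = (tr ± √(tr²−4·det))/2 = 144, 2250000/1048529161
σ_max=√144=12, σ_min=√(2250000/1048529161)=(1500/32381) → κ = 259.0480


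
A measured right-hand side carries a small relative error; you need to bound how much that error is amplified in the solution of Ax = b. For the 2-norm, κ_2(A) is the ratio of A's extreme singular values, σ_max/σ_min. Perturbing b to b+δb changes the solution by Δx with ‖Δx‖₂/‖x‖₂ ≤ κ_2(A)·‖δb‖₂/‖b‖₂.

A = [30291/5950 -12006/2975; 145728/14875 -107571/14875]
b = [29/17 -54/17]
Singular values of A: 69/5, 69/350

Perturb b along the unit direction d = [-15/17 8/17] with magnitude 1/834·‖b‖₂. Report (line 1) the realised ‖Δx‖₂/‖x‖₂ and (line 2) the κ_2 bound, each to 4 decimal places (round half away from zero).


0.0014
0.0839

from the listed singular values, σ₁ = 69/5, σ_n = 69/350
κ_2(A) = (69/5) / (69/350) = 70.0000
perturbation bound = 70.0000·1/834 = 0.0839
solve Ax = b  →  x = [-9.2464 -12.0870]
‖b‖₂ = 3.6056 and ‖x‖₂ = 15.2181
with δb = [-0.0038 0.0020], A·Δx = δb → ‖Δx‖ = 0.0219
relative error = 0.0014
so the bound overstates the realised error by a factor of ≈ 58.2462 (computed from the unrounded values)


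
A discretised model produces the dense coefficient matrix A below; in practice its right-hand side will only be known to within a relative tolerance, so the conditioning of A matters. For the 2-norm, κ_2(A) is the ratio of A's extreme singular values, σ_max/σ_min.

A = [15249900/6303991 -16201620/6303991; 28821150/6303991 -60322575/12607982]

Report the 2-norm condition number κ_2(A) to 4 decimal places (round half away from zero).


319.6750

M = AᵀA = [3678955492500/137509697329 -3862823792625/137509697329; -3862823792625/137509697329 16224162689025/550038789316]. tr(M)=36789518025/654029476, det(M)=5062500/163507369
λ_max, λ_min = (36789518025/654029476 ± √1353415660124243900625/427754555476834576)/2 = 225/4, 90000/163507369
κ_2(A) = √(λ_max/λ_min) = √((225/4) / (90000/163507369)) = 319.6750


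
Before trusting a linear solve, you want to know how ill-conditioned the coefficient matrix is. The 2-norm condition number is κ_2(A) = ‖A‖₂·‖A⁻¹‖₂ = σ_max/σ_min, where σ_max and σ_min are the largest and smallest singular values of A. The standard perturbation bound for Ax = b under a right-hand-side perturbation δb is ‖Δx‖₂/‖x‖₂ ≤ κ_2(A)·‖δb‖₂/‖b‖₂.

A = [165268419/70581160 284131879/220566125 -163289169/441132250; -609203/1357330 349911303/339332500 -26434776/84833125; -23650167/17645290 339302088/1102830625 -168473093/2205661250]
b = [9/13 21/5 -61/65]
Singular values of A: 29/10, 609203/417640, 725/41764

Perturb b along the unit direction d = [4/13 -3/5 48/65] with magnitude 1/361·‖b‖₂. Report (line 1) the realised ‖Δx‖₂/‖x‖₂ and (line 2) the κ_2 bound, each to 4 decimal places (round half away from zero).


0.0040
0.4628

σ_max = 29/10, σ_min = 725/41764
κ = σ_max/σ_min = (29/10)/(725/41764) = 167.0560
perturbation bound = 167.0560·1/361 = 0.4628
solve Ax = b  →  x = [-0.4727 -46.4388 -166.4726]
2-norm of b is 4.3589; of x, 172.8291
δb = ε·‖b‖·d = [0.0037 -0.0072 0.0089]; solving A·Δx = δb gives ‖Δx‖ = 0.6956
realised ‖Δx‖/‖x‖ = 0.0040
realised/bound (from unrounded values) ≈ 0.0087
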